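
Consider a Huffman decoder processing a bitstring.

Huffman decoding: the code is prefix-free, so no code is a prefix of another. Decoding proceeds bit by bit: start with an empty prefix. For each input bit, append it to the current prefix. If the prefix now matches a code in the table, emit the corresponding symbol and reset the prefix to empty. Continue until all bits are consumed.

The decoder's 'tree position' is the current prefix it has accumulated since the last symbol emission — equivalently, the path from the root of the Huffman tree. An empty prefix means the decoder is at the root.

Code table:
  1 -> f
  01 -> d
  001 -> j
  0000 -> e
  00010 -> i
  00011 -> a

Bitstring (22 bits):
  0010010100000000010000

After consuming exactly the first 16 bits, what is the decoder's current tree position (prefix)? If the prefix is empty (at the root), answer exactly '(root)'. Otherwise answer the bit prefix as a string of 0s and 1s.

Answer: (root)

Derivation:
Bit 0: prefix='0' (no match yet)
Bit 1: prefix='00' (no match yet)
Bit 2: prefix='001' -> emit 'j', reset
Bit 3: prefix='0' (no match yet)
Bit 4: prefix='00' (no match yet)
Bit 5: prefix='001' -> emit 'j', reset
Bit 6: prefix='0' (no match yet)
Bit 7: prefix='01' -> emit 'd', reset
Bit 8: prefix='0' (no match yet)
Bit 9: prefix='00' (no match yet)
Bit 10: prefix='000' (no match yet)
Bit 11: prefix='0000' -> emit 'e', reset
Bit 12: prefix='0' (no match yet)
Bit 13: prefix='00' (no match yet)
Bit 14: prefix='000' (no match yet)
Bit 15: prefix='0000' -> emit 'e', reset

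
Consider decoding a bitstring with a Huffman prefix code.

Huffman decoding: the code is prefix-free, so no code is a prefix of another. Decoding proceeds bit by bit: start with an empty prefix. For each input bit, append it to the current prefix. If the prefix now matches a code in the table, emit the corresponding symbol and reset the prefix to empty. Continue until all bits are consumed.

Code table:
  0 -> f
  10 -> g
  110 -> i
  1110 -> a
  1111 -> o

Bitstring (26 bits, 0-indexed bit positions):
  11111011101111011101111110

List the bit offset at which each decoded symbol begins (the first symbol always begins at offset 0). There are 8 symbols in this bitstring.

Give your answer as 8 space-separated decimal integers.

Bit 0: prefix='1' (no match yet)
Bit 1: prefix='11' (no match yet)
Bit 2: prefix='111' (no match yet)
Bit 3: prefix='1111' -> emit 'o', reset
Bit 4: prefix='1' (no match yet)
Bit 5: prefix='10' -> emit 'g', reset
Bit 6: prefix='1' (no match yet)
Bit 7: prefix='11' (no match yet)
Bit 8: prefix='111' (no match yet)
Bit 9: prefix='1110' -> emit 'a', reset
Bit 10: prefix='1' (no match yet)
Bit 11: prefix='11' (no match yet)
Bit 12: prefix='111' (no match yet)
Bit 13: prefix='1111' -> emit 'o', reset
Bit 14: prefix='0' -> emit 'f', reset
Bit 15: prefix='1' (no match yet)
Bit 16: prefix='11' (no match yet)
Bit 17: prefix='111' (no match yet)
Bit 18: prefix='1110' -> emit 'a', reset
Bit 19: prefix='1' (no match yet)
Bit 20: prefix='11' (no match yet)
Bit 21: prefix='111' (no match yet)
Bit 22: prefix='1111' -> emit 'o', reset
Bit 23: prefix='1' (no match yet)
Bit 24: prefix='11' (no match yet)
Bit 25: prefix='110' -> emit 'i', reset

Answer: 0 4 6 10 14 15 19 23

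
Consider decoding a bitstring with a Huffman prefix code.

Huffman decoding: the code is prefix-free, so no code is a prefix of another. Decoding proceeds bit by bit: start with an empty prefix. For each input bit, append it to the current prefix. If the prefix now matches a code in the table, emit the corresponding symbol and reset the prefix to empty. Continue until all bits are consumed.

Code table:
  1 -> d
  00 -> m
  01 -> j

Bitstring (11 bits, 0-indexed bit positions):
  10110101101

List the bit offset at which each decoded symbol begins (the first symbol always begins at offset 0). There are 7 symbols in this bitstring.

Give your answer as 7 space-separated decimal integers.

Bit 0: prefix='1' -> emit 'd', reset
Bit 1: prefix='0' (no match yet)
Bit 2: prefix='01' -> emit 'j', reset
Bit 3: prefix='1' -> emit 'd', reset
Bit 4: prefix='0' (no match yet)
Bit 5: prefix='01' -> emit 'j', reset
Bit 6: prefix='0' (no match yet)
Bit 7: prefix='01' -> emit 'j', reset
Bit 8: prefix='1' -> emit 'd', reset
Bit 9: prefix='0' (no match yet)
Bit 10: prefix='01' -> emit 'j', reset

Answer: 0 1 3 4 6 8 9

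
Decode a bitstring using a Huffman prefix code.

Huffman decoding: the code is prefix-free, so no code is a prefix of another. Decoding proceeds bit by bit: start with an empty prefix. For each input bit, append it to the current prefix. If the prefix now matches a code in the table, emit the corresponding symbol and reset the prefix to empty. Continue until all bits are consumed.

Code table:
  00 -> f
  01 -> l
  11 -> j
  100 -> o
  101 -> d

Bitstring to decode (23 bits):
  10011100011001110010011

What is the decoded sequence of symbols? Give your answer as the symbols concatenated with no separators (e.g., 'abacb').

Answer: ojolojooj

Derivation:
Bit 0: prefix='1' (no match yet)
Bit 1: prefix='10' (no match yet)
Bit 2: prefix='100' -> emit 'o', reset
Bit 3: prefix='1' (no match yet)
Bit 4: prefix='11' -> emit 'j', reset
Bit 5: prefix='1' (no match yet)
Bit 6: prefix='10' (no match yet)
Bit 7: prefix='100' -> emit 'o', reset
Bit 8: prefix='0' (no match yet)
Bit 9: prefix='01' -> emit 'l', reset
Bit 10: prefix='1' (no match yet)
Bit 11: prefix='10' (no match yet)
Bit 12: prefix='100' -> emit 'o', reset
Bit 13: prefix='1' (no match yet)
Bit 14: prefix='11' -> emit 'j', reset
Bit 15: prefix='1' (no match yet)
Bit 16: prefix='10' (no match yet)
Bit 17: prefix='100' -> emit 'o', reset
Bit 18: prefix='1' (no match yet)
Bit 19: prefix='10' (no match yet)
Bit 20: prefix='100' -> emit 'o', reset
Bit 21: prefix='1' (no match yet)
Bit 22: prefix='11' -> emit 'j', reset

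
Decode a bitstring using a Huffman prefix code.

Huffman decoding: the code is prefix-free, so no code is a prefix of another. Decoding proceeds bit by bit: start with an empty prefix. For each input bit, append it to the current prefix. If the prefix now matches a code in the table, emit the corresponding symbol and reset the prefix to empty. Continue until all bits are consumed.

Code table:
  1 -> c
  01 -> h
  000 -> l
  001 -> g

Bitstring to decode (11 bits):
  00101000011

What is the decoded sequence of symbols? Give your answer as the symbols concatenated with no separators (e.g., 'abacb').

Bit 0: prefix='0' (no match yet)
Bit 1: prefix='00' (no match yet)
Bit 2: prefix='001' -> emit 'g', reset
Bit 3: prefix='0' (no match yet)
Bit 4: prefix='01' -> emit 'h', reset
Bit 5: prefix='0' (no match yet)
Bit 6: prefix='00' (no match yet)
Bit 7: prefix='000' -> emit 'l', reset
Bit 8: prefix='0' (no match yet)
Bit 9: prefix='01' -> emit 'h', reset
Bit 10: prefix='1' -> emit 'c', reset

Answer: ghlhc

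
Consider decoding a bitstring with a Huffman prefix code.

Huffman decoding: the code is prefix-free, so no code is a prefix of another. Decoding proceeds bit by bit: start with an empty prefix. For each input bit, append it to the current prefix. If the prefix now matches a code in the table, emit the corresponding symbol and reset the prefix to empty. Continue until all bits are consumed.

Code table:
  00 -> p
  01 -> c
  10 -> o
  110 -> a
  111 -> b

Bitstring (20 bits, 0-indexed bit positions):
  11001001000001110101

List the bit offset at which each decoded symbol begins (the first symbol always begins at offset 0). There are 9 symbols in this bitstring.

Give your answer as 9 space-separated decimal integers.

Bit 0: prefix='1' (no match yet)
Bit 1: prefix='11' (no match yet)
Bit 2: prefix='110' -> emit 'a', reset
Bit 3: prefix='0' (no match yet)
Bit 4: prefix='01' -> emit 'c', reset
Bit 5: prefix='0' (no match yet)
Bit 6: prefix='00' -> emit 'p', reset
Bit 7: prefix='1' (no match yet)
Bit 8: prefix='10' -> emit 'o', reset
Bit 9: prefix='0' (no match yet)
Bit 10: prefix='00' -> emit 'p', reset
Bit 11: prefix='0' (no match yet)
Bit 12: prefix='00' -> emit 'p', reset
Bit 13: prefix='1' (no match yet)
Bit 14: prefix='11' (no match yet)
Bit 15: prefix='111' -> emit 'b', reset
Bit 16: prefix='0' (no match yet)
Bit 17: prefix='01' -> emit 'c', reset
Bit 18: prefix='0' (no match yet)
Bit 19: prefix='01' -> emit 'c', reset

Answer: 0 3 5 7 9 11 13 16 18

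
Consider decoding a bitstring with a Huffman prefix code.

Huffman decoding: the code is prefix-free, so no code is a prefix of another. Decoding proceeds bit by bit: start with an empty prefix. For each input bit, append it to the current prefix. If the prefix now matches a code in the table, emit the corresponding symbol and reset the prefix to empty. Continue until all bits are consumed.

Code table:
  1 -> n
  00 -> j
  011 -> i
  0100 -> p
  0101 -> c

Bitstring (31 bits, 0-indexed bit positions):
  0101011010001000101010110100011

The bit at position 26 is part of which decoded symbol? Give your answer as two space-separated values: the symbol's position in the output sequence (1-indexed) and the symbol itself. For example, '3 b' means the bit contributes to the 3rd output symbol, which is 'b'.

Bit 0: prefix='0' (no match yet)
Bit 1: prefix='01' (no match yet)
Bit 2: prefix='010' (no match yet)
Bit 3: prefix='0101' -> emit 'c', reset
Bit 4: prefix='0' (no match yet)
Bit 5: prefix='01' (no match yet)
Bit 6: prefix='011' -> emit 'i', reset
Bit 7: prefix='0' (no match yet)
Bit 8: prefix='01' (no match yet)
Bit 9: prefix='010' (no match yet)
Bit 10: prefix='0100' -> emit 'p', reset
Bit 11: prefix='0' (no match yet)
Bit 12: prefix='01' (no match yet)
Bit 13: prefix='010' (no match yet)
Bit 14: prefix='0100' -> emit 'p', reset
Bit 15: prefix='0' (no match yet)
Bit 16: prefix='01' (no match yet)
Bit 17: prefix='010' (no match yet)
Bit 18: prefix='0101' -> emit 'c', reset
Bit 19: prefix='0' (no match yet)
Bit 20: prefix='01' (no match yet)
Bit 21: prefix='010' (no match yet)
Bit 22: prefix='0101' -> emit 'c', reset
Bit 23: prefix='1' -> emit 'n', reset
Bit 24: prefix='0' (no match yet)
Bit 25: prefix='01' (no match yet)
Bit 26: prefix='010' (no match yet)
Bit 27: prefix='0100' -> emit 'p', reset
Bit 28: prefix='0' (no match yet)
Bit 29: prefix='01' (no match yet)
Bit 30: prefix='011' -> emit 'i', reset

Answer: 8 p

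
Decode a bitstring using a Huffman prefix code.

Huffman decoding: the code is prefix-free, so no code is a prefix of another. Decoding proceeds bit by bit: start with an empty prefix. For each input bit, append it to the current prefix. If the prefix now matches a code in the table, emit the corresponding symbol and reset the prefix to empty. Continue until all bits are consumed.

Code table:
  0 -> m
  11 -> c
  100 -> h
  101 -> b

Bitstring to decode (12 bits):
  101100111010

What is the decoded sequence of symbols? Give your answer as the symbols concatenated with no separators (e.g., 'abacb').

Bit 0: prefix='1' (no match yet)
Bit 1: prefix='10' (no match yet)
Bit 2: prefix='101' -> emit 'b', reset
Bit 3: prefix='1' (no match yet)
Bit 4: prefix='10' (no match yet)
Bit 5: prefix='100' -> emit 'h', reset
Bit 6: prefix='1' (no match yet)
Bit 7: prefix='11' -> emit 'c', reset
Bit 8: prefix='1' (no match yet)
Bit 9: prefix='10' (no match yet)
Bit 10: prefix='101' -> emit 'b', reset
Bit 11: prefix='0' -> emit 'm', reset

Answer: bhcbm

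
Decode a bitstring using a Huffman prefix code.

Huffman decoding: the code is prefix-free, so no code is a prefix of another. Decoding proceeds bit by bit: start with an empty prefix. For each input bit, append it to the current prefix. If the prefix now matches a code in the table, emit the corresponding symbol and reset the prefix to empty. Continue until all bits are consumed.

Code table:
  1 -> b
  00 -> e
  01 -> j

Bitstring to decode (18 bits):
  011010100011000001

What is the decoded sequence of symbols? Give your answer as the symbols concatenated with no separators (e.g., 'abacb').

Bit 0: prefix='0' (no match yet)
Bit 1: prefix='01' -> emit 'j', reset
Bit 2: prefix='1' -> emit 'b', reset
Bit 3: prefix='0' (no match yet)
Bit 4: prefix='01' -> emit 'j', reset
Bit 5: prefix='0' (no match yet)
Bit 6: prefix='01' -> emit 'j', reset
Bit 7: prefix='0' (no match yet)
Bit 8: prefix='00' -> emit 'e', reset
Bit 9: prefix='0' (no match yet)
Bit 10: prefix='01' -> emit 'j', reset
Bit 11: prefix='1' -> emit 'b', reset
Bit 12: prefix='0' (no match yet)
Bit 13: prefix='00' -> emit 'e', reset
Bit 14: prefix='0' (no match yet)
Bit 15: prefix='00' -> emit 'e', reset
Bit 16: prefix='0' (no match yet)
Bit 17: prefix='01' -> emit 'j', reset

Answer: jbjjejbeej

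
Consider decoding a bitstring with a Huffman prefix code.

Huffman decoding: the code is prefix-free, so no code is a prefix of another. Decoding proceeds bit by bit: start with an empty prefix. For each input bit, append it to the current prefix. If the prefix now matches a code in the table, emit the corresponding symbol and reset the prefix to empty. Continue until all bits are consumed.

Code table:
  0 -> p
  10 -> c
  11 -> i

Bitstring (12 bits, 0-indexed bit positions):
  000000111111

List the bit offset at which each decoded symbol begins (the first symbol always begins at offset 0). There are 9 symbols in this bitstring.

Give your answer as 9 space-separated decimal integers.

Bit 0: prefix='0' -> emit 'p', reset
Bit 1: prefix='0' -> emit 'p', reset
Bit 2: prefix='0' -> emit 'p', reset
Bit 3: prefix='0' -> emit 'p', reset
Bit 4: prefix='0' -> emit 'p', reset
Bit 5: prefix='0' -> emit 'p', reset
Bit 6: prefix='1' (no match yet)
Bit 7: prefix='11' -> emit 'i', reset
Bit 8: prefix='1' (no match yet)
Bit 9: prefix='11' -> emit 'i', reset
Bit 10: prefix='1' (no match yet)
Bit 11: prefix='11' -> emit 'i', reset

Answer: 0 1 2 3 4 5 6 8 10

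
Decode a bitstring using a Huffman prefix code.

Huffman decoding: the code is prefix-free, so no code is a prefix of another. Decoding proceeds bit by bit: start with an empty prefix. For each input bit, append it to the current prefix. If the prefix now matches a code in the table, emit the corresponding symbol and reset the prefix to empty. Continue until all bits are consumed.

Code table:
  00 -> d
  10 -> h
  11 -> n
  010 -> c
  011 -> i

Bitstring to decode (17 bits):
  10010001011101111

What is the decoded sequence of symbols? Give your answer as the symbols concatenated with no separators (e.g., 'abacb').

Answer: hcdhnhnn

Derivation:
Bit 0: prefix='1' (no match yet)
Bit 1: prefix='10' -> emit 'h', reset
Bit 2: prefix='0' (no match yet)
Bit 3: prefix='01' (no match yet)
Bit 4: prefix='010' -> emit 'c', reset
Bit 5: prefix='0' (no match yet)
Bit 6: prefix='00' -> emit 'd', reset
Bit 7: prefix='1' (no match yet)
Bit 8: prefix='10' -> emit 'h', reset
Bit 9: prefix='1' (no match yet)
Bit 10: prefix='11' -> emit 'n', reset
Bit 11: prefix='1' (no match yet)
Bit 12: prefix='10' -> emit 'h', reset
Bit 13: prefix='1' (no match yet)
Bit 14: prefix='11' -> emit 'n', reset
Bit 15: prefix='1' (no match yet)
Bit 16: prefix='11' -> emit 'n', reset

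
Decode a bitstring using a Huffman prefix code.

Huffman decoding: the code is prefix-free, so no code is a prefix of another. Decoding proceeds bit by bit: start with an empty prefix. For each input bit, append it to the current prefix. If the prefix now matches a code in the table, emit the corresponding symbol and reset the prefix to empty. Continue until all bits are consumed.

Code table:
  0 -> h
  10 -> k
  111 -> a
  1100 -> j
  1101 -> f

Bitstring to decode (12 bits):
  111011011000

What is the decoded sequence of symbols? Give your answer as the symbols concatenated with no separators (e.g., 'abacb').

Bit 0: prefix='1' (no match yet)
Bit 1: prefix='11' (no match yet)
Bit 2: prefix='111' -> emit 'a', reset
Bit 3: prefix='0' -> emit 'h', reset
Bit 4: prefix='1' (no match yet)
Bit 5: prefix='11' (no match yet)
Bit 6: prefix='110' (no match yet)
Bit 7: prefix='1101' -> emit 'f', reset
Bit 8: prefix='1' (no match yet)
Bit 9: prefix='10' -> emit 'k', reset
Bit 10: prefix='0' -> emit 'h', reset
Bit 11: prefix='0' -> emit 'h', reset

Answer: ahfkhh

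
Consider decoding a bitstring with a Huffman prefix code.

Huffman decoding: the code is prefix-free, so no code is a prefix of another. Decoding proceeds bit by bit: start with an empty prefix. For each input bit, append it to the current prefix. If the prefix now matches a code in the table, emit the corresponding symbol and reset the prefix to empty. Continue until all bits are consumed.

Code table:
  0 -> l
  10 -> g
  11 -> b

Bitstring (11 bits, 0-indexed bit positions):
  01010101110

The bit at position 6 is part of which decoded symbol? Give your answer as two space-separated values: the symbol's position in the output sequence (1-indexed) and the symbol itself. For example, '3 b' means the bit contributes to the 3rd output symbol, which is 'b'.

Answer: 4 g

Derivation:
Bit 0: prefix='0' -> emit 'l', reset
Bit 1: prefix='1' (no match yet)
Bit 2: prefix='10' -> emit 'g', reset
Bit 3: prefix='1' (no match yet)
Bit 4: prefix='10' -> emit 'g', reset
Bit 5: prefix='1' (no match yet)
Bit 6: prefix='10' -> emit 'g', reset
Bit 7: prefix='1' (no match yet)
Bit 8: prefix='11' -> emit 'b', reset
Bit 9: prefix='1' (no match yet)
Bit 10: prefix='10' -> emit 'g', reset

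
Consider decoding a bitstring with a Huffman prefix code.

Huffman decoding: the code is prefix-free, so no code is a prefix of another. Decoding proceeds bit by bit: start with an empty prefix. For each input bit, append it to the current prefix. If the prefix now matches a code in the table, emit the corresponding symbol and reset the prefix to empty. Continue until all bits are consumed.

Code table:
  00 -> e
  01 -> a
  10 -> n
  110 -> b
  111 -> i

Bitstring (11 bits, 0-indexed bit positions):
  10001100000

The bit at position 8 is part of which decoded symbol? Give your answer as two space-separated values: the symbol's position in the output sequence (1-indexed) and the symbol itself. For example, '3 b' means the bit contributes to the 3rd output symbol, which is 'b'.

Bit 0: prefix='1' (no match yet)
Bit 1: prefix='10' -> emit 'n', reset
Bit 2: prefix='0' (no match yet)
Bit 3: prefix='00' -> emit 'e', reset
Bit 4: prefix='1' (no match yet)
Bit 5: prefix='11' (no match yet)
Bit 6: prefix='110' -> emit 'b', reset
Bit 7: prefix='0' (no match yet)
Bit 8: prefix='00' -> emit 'e', reset
Bit 9: prefix='0' (no match yet)
Bit 10: prefix='00' -> emit 'e', reset

Answer: 4 e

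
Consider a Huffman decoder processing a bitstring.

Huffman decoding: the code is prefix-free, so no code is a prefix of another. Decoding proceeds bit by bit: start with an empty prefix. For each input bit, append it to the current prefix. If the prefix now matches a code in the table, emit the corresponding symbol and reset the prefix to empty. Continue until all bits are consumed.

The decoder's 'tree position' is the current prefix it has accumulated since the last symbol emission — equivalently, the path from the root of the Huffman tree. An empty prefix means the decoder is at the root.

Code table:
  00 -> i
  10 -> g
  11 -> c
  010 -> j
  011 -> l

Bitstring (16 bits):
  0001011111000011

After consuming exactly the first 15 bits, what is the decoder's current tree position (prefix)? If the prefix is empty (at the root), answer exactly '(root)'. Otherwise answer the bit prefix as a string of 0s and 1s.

Answer: 01

Derivation:
Bit 0: prefix='0' (no match yet)
Bit 1: prefix='00' -> emit 'i', reset
Bit 2: prefix='0' (no match yet)
Bit 3: prefix='01' (no match yet)
Bit 4: prefix='010' -> emit 'j', reset
Bit 5: prefix='1' (no match yet)
Bit 6: prefix='11' -> emit 'c', reset
Bit 7: prefix='1' (no match yet)
Bit 8: prefix='11' -> emit 'c', reset
Bit 9: prefix='1' (no match yet)
Bit 10: prefix='10' -> emit 'g', reset
Bit 11: prefix='0' (no match yet)
Bit 12: prefix='00' -> emit 'i', reset
Bit 13: prefix='0' (no match yet)
Bit 14: prefix='01' (no match yet)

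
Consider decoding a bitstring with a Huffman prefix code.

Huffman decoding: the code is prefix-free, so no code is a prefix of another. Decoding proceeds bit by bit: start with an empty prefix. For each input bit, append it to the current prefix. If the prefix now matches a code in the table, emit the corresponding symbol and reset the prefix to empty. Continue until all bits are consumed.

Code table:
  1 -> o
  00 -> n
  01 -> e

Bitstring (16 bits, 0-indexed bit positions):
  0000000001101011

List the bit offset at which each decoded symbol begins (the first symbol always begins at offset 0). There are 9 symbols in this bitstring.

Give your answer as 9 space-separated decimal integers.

Bit 0: prefix='0' (no match yet)
Bit 1: prefix='00' -> emit 'n', reset
Bit 2: prefix='0' (no match yet)
Bit 3: prefix='00' -> emit 'n', reset
Bit 4: prefix='0' (no match yet)
Bit 5: prefix='00' -> emit 'n', reset
Bit 6: prefix='0' (no match yet)
Bit 7: prefix='00' -> emit 'n', reset
Bit 8: prefix='0' (no match yet)
Bit 9: prefix='01' -> emit 'e', reset
Bit 10: prefix='1' -> emit 'o', reset
Bit 11: prefix='0' (no match yet)
Bit 12: prefix='01' -> emit 'e', reset
Bit 13: prefix='0' (no match yet)
Bit 14: prefix='01' -> emit 'e', reset
Bit 15: prefix='1' -> emit 'o', reset

Answer: 0 2 4 6 8 10 11 13 15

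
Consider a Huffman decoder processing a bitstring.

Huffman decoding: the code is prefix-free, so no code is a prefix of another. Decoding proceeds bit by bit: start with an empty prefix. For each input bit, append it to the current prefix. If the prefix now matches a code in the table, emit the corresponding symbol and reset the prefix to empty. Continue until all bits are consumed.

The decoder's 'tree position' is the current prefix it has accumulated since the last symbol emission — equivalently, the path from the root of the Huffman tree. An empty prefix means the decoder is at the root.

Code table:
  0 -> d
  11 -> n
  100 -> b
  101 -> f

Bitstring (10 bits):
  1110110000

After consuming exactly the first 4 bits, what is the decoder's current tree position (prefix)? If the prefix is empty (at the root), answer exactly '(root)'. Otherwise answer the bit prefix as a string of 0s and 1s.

Bit 0: prefix='1' (no match yet)
Bit 1: prefix='11' -> emit 'n', reset
Bit 2: prefix='1' (no match yet)
Bit 3: prefix='10' (no match yet)

Answer: 10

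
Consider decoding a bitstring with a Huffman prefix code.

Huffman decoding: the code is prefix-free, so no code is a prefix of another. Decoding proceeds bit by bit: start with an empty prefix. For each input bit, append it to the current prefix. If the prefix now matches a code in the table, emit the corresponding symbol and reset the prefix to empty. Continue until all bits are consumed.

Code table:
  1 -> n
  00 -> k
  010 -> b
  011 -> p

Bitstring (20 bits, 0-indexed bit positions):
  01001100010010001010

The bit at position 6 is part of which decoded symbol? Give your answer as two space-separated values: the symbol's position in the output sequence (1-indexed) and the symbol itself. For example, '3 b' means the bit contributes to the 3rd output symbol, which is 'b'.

Bit 0: prefix='0' (no match yet)
Bit 1: prefix='01' (no match yet)
Bit 2: prefix='010' -> emit 'b', reset
Bit 3: prefix='0' (no match yet)
Bit 4: prefix='01' (no match yet)
Bit 5: prefix='011' -> emit 'p', reset
Bit 6: prefix='0' (no match yet)
Bit 7: prefix='00' -> emit 'k', reset
Bit 8: prefix='0' (no match yet)
Bit 9: prefix='01' (no match yet)
Bit 10: prefix='010' -> emit 'b', reset

Answer: 3 k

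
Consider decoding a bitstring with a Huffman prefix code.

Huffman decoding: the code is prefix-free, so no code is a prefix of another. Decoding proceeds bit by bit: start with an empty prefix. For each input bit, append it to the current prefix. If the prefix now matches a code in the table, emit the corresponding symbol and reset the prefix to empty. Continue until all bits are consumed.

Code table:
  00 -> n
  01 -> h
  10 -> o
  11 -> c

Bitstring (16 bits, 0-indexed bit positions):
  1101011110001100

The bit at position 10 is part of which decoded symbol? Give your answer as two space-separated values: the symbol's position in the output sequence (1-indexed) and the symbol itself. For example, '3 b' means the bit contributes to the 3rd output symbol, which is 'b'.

Bit 0: prefix='1' (no match yet)
Bit 1: prefix='11' -> emit 'c', reset
Bit 2: prefix='0' (no match yet)
Bit 3: prefix='01' -> emit 'h', reset
Bit 4: prefix='0' (no match yet)
Bit 5: prefix='01' -> emit 'h', reset
Bit 6: prefix='1' (no match yet)
Bit 7: prefix='11' -> emit 'c', reset
Bit 8: prefix='1' (no match yet)
Bit 9: prefix='10' -> emit 'o', reset
Bit 10: prefix='0' (no match yet)
Bit 11: prefix='00' -> emit 'n', reset
Bit 12: prefix='1' (no match yet)
Bit 13: prefix='11' -> emit 'c', reset
Bit 14: prefix='0' (no match yet)

Answer: 6 n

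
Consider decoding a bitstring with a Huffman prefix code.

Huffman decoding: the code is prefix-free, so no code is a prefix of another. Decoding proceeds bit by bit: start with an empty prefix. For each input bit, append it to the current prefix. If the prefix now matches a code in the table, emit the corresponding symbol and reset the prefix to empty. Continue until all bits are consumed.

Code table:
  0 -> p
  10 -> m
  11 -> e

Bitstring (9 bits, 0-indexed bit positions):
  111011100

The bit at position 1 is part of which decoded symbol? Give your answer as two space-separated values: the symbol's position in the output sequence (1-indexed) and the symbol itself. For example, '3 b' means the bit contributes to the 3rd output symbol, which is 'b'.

Bit 0: prefix='1' (no match yet)
Bit 1: prefix='11' -> emit 'e', reset
Bit 2: prefix='1' (no match yet)
Bit 3: prefix='10' -> emit 'm', reset
Bit 4: prefix='1' (no match yet)
Bit 5: prefix='11' -> emit 'e', reset

Answer: 1 e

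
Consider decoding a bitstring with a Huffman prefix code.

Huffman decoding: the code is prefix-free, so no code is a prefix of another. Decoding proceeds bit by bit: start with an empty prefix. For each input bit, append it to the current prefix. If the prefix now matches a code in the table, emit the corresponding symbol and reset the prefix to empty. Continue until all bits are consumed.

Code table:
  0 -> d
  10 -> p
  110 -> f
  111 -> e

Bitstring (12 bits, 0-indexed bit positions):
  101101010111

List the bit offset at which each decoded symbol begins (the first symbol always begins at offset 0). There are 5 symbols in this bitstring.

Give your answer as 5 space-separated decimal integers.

Bit 0: prefix='1' (no match yet)
Bit 1: prefix='10' -> emit 'p', reset
Bit 2: prefix='1' (no match yet)
Bit 3: prefix='11' (no match yet)
Bit 4: prefix='110' -> emit 'f', reset
Bit 5: prefix='1' (no match yet)
Bit 6: prefix='10' -> emit 'p', reset
Bit 7: prefix='1' (no match yet)
Bit 8: prefix='10' -> emit 'p', reset
Bit 9: prefix='1' (no match yet)
Bit 10: prefix='11' (no match yet)
Bit 11: prefix='111' -> emit 'e', reset

Answer: 0 2 5 7 9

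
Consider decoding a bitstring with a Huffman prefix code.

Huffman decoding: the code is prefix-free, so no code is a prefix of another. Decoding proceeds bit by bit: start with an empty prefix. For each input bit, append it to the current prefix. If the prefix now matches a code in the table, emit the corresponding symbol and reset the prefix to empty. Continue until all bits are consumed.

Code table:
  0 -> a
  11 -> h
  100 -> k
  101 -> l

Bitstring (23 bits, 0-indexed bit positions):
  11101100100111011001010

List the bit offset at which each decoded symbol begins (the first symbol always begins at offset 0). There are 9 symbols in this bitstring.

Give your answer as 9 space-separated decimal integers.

Bit 0: prefix='1' (no match yet)
Bit 1: prefix='11' -> emit 'h', reset
Bit 2: prefix='1' (no match yet)
Bit 3: prefix='10' (no match yet)
Bit 4: prefix='101' -> emit 'l', reset
Bit 5: prefix='1' (no match yet)
Bit 6: prefix='10' (no match yet)
Bit 7: prefix='100' -> emit 'k', reset
Bit 8: prefix='1' (no match yet)
Bit 9: prefix='10' (no match yet)
Bit 10: prefix='100' -> emit 'k', reset
Bit 11: prefix='1' (no match yet)
Bit 12: prefix='11' -> emit 'h', reset
Bit 13: prefix='1' (no match yet)
Bit 14: prefix='10' (no match yet)
Bit 15: prefix='101' -> emit 'l', reset
Bit 16: prefix='1' (no match yet)
Bit 17: prefix='10' (no match yet)
Bit 18: prefix='100' -> emit 'k', reset
Bit 19: prefix='1' (no match yet)
Bit 20: prefix='10' (no match yet)
Bit 21: prefix='101' -> emit 'l', reset
Bit 22: prefix='0' -> emit 'a', reset

Answer: 0 2 5 8 11 13 16 19 22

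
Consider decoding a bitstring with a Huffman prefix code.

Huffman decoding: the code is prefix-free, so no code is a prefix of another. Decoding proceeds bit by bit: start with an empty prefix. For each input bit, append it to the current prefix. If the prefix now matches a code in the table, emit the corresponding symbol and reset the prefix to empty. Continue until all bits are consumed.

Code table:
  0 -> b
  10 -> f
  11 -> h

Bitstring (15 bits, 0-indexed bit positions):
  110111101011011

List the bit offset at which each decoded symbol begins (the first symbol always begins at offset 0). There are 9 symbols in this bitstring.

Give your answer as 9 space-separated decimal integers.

Answer: 0 2 3 5 7 8 10 12 13

Derivation:
Bit 0: prefix='1' (no match yet)
Bit 1: prefix='11' -> emit 'h', reset
Bit 2: prefix='0' -> emit 'b', reset
Bit 3: prefix='1' (no match yet)
Bit 4: prefix='11' -> emit 'h', reset
Bit 5: prefix='1' (no match yet)
Bit 6: prefix='11' -> emit 'h', reset
Bit 7: prefix='0' -> emit 'b', reset
Bit 8: prefix='1' (no match yet)
Bit 9: prefix='10' -> emit 'f', reset
Bit 10: prefix='1' (no match yet)
Bit 11: prefix='11' -> emit 'h', reset
Bit 12: prefix='0' -> emit 'b', reset
Bit 13: prefix='1' (no match yet)
Bit 14: prefix='11' -> emit 'h', reset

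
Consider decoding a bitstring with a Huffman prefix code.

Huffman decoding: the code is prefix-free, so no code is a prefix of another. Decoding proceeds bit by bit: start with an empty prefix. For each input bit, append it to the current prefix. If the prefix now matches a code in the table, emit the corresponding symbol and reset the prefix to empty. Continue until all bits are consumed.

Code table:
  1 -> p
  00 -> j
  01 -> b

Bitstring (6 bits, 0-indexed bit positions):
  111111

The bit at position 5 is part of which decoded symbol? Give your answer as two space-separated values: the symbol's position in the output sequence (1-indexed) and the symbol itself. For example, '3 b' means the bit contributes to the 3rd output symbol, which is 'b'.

Bit 0: prefix='1' -> emit 'p', reset
Bit 1: prefix='1' -> emit 'p', reset
Bit 2: prefix='1' -> emit 'p', reset
Bit 3: prefix='1' -> emit 'p', reset
Bit 4: prefix='1' -> emit 'p', reset
Bit 5: prefix='1' -> emit 'p', reset

Answer: 6 p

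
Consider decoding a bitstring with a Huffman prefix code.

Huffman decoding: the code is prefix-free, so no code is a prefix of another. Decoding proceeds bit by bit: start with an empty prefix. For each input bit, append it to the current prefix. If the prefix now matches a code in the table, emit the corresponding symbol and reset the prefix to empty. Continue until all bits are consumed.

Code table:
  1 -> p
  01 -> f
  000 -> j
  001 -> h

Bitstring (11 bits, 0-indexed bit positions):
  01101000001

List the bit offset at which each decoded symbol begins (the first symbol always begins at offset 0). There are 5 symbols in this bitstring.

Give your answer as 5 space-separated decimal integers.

Bit 0: prefix='0' (no match yet)
Bit 1: prefix='01' -> emit 'f', reset
Bit 2: prefix='1' -> emit 'p', reset
Bit 3: prefix='0' (no match yet)
Bit 4: prefix='01' -> emit 'f', reset
Bit 5: prefix='0' (no match yet)
Bit 6: prefix='00' (no match yet)
Bit 7: prefix='000' -> emit 'j', reset
Bit 8: prefix='0' (no match yet)
Bit 9: prefix='00' (no match yet)
Bit 10: prefix='001' -> emit 'h', reset

Answer: 0 2 3 5 8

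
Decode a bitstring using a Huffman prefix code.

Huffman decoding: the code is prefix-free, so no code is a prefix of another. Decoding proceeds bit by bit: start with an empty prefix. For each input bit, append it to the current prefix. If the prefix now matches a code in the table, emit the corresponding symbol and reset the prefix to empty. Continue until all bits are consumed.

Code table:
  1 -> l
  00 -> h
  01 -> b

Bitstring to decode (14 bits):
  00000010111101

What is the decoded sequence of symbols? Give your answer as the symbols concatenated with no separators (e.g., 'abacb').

Answer: hhhlblllb

Derivation:
Bit 0: prefix='0' (no match yet)
Bit 1: prefix='00' -> emit 'h', reset
Bit 2: prefix='0' (no match yet)
Bit 3: prefix='00' -> emit 'h', reset
Bit 4: prefix='0' (no match yet)
Bit 5: prefix='00' -> emit 'h', reset
Bit 6: prefix='1' -> emit 'l', reset
Bit 7: prefix='0' (no match yet)
Bit 8: prefix='01' -> emit 'b', reset
Bit 9: prefix='1' -> emit 'l', reset
Bit 10: prefix='1' -> emit 'l', reset
Bit 11: prefix='1' -> emit 'l', reset
Bit 12: prefix='0' (no match yet)
Bit 13: prefix='01' -> emit 'b', reset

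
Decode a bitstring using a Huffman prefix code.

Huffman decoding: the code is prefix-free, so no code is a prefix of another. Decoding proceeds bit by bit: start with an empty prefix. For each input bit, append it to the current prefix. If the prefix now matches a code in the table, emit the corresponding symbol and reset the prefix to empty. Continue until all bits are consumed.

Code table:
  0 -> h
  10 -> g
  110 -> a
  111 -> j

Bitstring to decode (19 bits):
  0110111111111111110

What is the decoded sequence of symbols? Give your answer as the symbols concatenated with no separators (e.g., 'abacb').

Bit 0: prefix='0' -> emit 'h', reset
Bit 1: prefix='1' (no match yet)
Bit 2: prefix='11' (no match yet)
Bit 3: prefix='110' -> emit 'a', reset
Bit 4: prefix='1' (no match yet)
Bit 5: prefix='11' (no match yet)
Bit 6: prefix='111' -> emit 'j', reset
Bit 7: prefix='1' (no match yet)
Bit 8: prefix='11' (no match yet)
Bit 9: prefix='111' -> emit 'j', reset
Bit 10: prefix='1' (no match yet)
Bit 11: prefix='11' (no match yet)
Bit 12: prefix='111' -> emit 'j', reset
Bit 13: prefix='1' (no match yet)
Bit 14: prefix='11' (no match yet)
Bit 15: prefix='111' -> emit 'j', reset
Bit 16: prefix='1' (no match yet)
Bit 17: prefix='11' (no match yet)
Bit 18: prefix='110' -> emit 'a', reset

Answer: hajjjja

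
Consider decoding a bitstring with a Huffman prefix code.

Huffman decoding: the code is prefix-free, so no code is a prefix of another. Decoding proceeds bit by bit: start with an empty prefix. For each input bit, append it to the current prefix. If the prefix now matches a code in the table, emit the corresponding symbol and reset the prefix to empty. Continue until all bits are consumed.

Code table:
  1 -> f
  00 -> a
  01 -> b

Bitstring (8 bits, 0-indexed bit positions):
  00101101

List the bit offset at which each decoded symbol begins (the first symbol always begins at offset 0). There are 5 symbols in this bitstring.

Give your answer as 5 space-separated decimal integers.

Bit 0: prefix='0' (no match yet)
Bit 1: prefix='00' -> emit 'a', reset
Bit 2: prefix='1' -> emit 'f', reset
Bit 3: prefix='0' (no match yet)
Bit 4: prefix='01' -> emit 'b', reset
Bit 5: prefix='1' -> emit 'f', reset
Bit 6: prefix='0' (no match yet)
Bit 7: prefix='01' -> emit 'b', reset

Answer: 0 2 3 5 6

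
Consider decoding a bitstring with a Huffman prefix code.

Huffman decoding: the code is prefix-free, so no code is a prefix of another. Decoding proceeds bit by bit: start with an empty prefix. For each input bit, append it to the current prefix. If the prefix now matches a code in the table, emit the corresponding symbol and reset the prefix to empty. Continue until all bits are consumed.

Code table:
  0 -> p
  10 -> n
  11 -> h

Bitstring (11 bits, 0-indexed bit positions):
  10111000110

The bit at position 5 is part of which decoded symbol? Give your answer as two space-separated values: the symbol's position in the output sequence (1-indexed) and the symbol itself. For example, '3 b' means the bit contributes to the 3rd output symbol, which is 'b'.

Answer: 3 n

Derivation:
Bit 0: prefix='1' (no match yet)
Bit 1: prefix='10' -> emit 'n', reset
Bit 2: prefix='1' (no match yet)
Bit 3: prefix='11' -> emit 'h', reset
Bit 4: prefix='1' (no match yet)
Bit 5: prefix='10' -> emit 'n', reset
Bit 6: prefix='0' -> emit 'p', reset
Bit 7: prefix='0' -> emit 'p', reset
Bit 8: prefix='1' (no match yet)
Bit 9: prefix='11' -> emit 'h', reset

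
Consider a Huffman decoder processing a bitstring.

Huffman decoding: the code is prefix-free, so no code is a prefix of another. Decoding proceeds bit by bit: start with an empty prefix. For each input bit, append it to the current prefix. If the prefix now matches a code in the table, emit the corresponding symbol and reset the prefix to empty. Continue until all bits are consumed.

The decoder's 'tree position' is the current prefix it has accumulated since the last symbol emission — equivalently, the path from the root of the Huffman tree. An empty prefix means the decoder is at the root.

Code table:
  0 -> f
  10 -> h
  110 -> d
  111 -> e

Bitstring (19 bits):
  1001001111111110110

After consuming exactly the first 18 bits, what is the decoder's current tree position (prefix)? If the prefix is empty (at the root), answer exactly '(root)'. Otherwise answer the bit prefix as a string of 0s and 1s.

Bit 0: prefix='1' (no match yet)
Bit 1: prefix='10' -> emit 'h', reset
Bit 2: prefix='0' -> emit 'f', reset
Bit 3: prefix='1' (no match yet)
Bit 4: prefix='10' -> emit 'h', reset
Bit 5: prefix='0' -> emit 'f', reset
Bit 6: prefix='1' (no match yet)
Bit 7: prefix='11' (no match yet)
Bit 8: prefix='111' -> emit 'e', reset
Bit 9: prefix='1' (no match yet)
Bit 10: prefix='11' (no match yet)
Bit 11: prefix='111' -> emit 'e', reset
Bit 12: prefix='1' (no match yet)
Bit 13: prefix='11' (no match yet)
Bit 14: prefix='111' -> emit 'e', reset
Bit 15: prefix='0' -> emit 'f', reset
Bit 16: prefix='1' (no match yet)
Bit 17: prefix='11' (no match yet)

Answer: 11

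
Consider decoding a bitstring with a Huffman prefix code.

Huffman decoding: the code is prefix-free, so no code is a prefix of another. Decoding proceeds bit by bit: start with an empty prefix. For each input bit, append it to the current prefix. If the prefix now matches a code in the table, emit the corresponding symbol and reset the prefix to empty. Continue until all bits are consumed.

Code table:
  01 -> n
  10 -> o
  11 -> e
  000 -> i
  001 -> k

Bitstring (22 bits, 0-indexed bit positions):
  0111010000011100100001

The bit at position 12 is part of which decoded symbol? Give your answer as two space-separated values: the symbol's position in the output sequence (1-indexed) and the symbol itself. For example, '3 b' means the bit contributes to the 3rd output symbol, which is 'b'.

Bit 0: prefix='0' (no match yet)
Bit 1: prefix='01' -> emit 'n', reset
Bit 2: prefix='1' (no match yet)
Bit 3: prefix='11' -> emit 'e', reset
Bit 4: prefix='0' (no match yet)
Bit 5: prefix='01' -> emit 'n', reset
Bit 6: prefix='0' (no match yet)
Bit 7: prefix='00' (no match yet)
Bit 8: prefix='000' -> emit 'i', reset
Bit 9: prefix='0' (no match yet)
Bit 10: prefix='00' (no match yet)
Bit 11: prefix='001' -> emit 'k', reset
Bit 12: prefix='1' (no match yet)
Bit 13: prefix='11' -> emit 'e', reset
Bit 14: prefix='0' (no match yet)
Bit 15: prefix='00' (no match yet)
Bit 16: prefix='001' -> emit 'k', reset

Answer: 6 e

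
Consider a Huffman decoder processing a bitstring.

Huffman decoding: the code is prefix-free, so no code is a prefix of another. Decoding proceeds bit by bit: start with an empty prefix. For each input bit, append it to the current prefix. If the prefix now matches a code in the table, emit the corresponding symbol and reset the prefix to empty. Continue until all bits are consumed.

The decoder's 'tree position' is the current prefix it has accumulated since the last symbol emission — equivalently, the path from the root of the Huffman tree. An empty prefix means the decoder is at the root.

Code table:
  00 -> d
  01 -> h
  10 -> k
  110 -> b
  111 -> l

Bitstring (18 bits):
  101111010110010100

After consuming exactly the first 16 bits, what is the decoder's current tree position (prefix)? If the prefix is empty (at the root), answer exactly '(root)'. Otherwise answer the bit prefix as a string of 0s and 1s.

Answer: (root)

Derivation:
Bit 0: prefix='1' (no match yet)
Bit 1: prefix='10' -> emit 'k', reset
Bit 2: prefix='1' (no match yet)
Bit 3: prefix='11' (no match yet)
Bit 4: prefix='111' -> emit 'l', reset
Bit 5: prefix='1' (no match yet)
Bit 6: prefix='10' -> emit 'k', reset
Bit 7: prefix='1' (no match yet)
Bit 8: prefix='10' -> emit 'k', reset
Bit 9: prefix='1' (no match yet)
Bit 10: prefix='11' (no match yet)
Bit 11: prefix='110' -> emit 'b', reset
Bit 12: prefix='0' (no match yet)
Bit 13: prefix='01' -> emit 'h', reset
Bit 14: prefix='0' (no match yet)
Bit 15: prefix='01' -> emit 'h', reset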